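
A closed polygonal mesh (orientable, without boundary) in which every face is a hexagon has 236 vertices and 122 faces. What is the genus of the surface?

5

Every face is a hexagon, so 2E = 6·122 = 732, giving E = 366.
χ = V − E + F = 236 − 366 + 122 = -8.
For a closed orientable surface χ = 2 − 2g, so g = (2 − (-8))/2 = 5.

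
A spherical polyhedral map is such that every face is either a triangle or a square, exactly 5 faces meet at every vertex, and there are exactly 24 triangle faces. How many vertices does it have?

16

Let x be the number of squares; then F = 24 + x.
Edge–face incidences: 2E = 3·24 + 4·x = 72 + 4x.
Every vertex has degree 5, so 5V = 2E.
Euler: V − E + F = 2 ⇒ (2E)/5 − E + (24 + x) = 2.
Multiply by 10: 2·(2E) − 5·(2E) + 10·(24 + x) = 20, i.e. 240 + 10x − 3·(72 + 4x) = 20.
Collecting terms: −2x + 24 = 20, so −2x = −4, so x = 2.
Then 2E = 72 + 4·2 = 80, so E = 40, V = 2E/5 = 16, F = 24 + 2 = 26.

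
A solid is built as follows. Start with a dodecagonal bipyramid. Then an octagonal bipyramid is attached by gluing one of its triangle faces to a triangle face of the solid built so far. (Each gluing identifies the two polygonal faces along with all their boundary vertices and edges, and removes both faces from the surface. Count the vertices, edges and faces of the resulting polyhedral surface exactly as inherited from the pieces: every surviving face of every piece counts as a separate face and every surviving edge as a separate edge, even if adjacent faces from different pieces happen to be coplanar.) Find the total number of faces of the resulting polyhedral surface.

A dodecagonal bipyramid: V=14, E=36, F=24.
Attach an octagonal bipyramid (V=10, E=24, F=16) along a 3-gon: merge 3 vertices and 3 edges, delete both glued faces → V=21, E=57, F=38.
Check: V − E + F = 21 − 57 + 38 = 2.

38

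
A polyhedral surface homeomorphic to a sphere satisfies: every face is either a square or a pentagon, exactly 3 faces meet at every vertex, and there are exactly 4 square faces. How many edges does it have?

18

Let x be the number of pentagons; then F = 4 + x.
Edge–face incidences: 2E = 4·4 + 5·x = 16 + 5x.
Every vertex has degree 3, so 3V = 2E.
Euler: V − E + F = 2 ⇒ (2E)/3 − E + (4 + x) = 2.
Multiply by 6: 2·(2E) − 3·(2E) + 6·(4 + x) = 12, i.e. 24 + 6x − (16 + 5x) = 12.
Collecting terms: x + 8 = 12, so x = 4.
Then 2E = 16 + 5·4 = 36, so E = 18, V = 2E/3 = 12, F = 4 + 4 = 8.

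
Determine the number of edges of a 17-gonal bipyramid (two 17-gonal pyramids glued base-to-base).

A bipyramid over an n-gon has 2n triangular faces and n + 2 vertices: V = 17 + 2 = 19, E = 3·17 = 51, F = 2·17 = 34.
Check: V − E + F = 19 − 51 + 34 = 2.

51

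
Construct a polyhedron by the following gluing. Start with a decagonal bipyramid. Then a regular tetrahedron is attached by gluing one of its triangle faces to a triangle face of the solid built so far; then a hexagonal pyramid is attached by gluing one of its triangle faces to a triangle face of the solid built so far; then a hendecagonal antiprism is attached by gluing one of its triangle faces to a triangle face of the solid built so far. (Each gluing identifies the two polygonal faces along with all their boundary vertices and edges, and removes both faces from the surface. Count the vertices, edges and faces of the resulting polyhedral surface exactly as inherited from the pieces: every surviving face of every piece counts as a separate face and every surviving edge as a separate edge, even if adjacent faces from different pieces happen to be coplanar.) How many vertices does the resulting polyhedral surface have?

36

A decagonal bipyramid: V=12, E=30, F=20.
Attach a regular tetrahedron (V=4, E=6, F=4) along a 3-gon: merge 3 vertices and 3 edges, delete both glued faces → V=13, E=33, F=22.
Attach a hexagonal pyramid (V=7, E=12, F=7) along a 3-gon: merge 3 vertices and 3 edges, delete both glued faces → V=17, E=42, F=27.
Attach a hendecagonal antiprism (V=22, E=44, F=24) along a 3-gon: merge 3 vertices and 3 edges, delete both glued faces → V=36, E=83, F=49.
Check: V − E + F = 36 − 83 + 49 = 2.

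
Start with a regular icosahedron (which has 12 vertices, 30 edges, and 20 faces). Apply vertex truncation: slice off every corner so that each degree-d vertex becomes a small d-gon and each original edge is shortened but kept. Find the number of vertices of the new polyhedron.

60

Truncation replaces each original edge-end by a new vertex, so V′ = 2E = 60.
Each original edge survives, and each old vertex of degree d contributes d new edges; summing degrees gives Σd = 2E, so E′ = E + 2E = 3E = 90.
Each original face survives and each original vertex becomes one new face: F′ = F + V = 32.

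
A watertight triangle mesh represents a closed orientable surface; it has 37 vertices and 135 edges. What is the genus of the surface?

Every face is a triangle and each edge borders two faces, so 3F = 2·135, giving F = 90.
χ = V − E + F = 37 − 135 + 90 = -8.
For a closed orientable surface χ = 2 − 2g, so g = (2 − (-8))/2 = 5.

5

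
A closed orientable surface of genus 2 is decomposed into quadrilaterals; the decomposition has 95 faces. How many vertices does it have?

93

χ = 2 − 2·2 = -2, and every face is a square so 4F = 2E.
E = 4·95/2 = 190. Then V = -2 + E − F = -2 + 190 − 95 = 93.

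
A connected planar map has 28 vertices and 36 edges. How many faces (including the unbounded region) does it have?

10

Euler's formula for a connected plane graph: V − E + F = 2, so F = 2 − 28 + 36 = 10.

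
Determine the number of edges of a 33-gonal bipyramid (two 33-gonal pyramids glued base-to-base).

A bipyramid over an n-gon has 2n triangular faces and n + 2 vertices: V = 33 + 2 = 35, E = 3·33 = 99, F = 2·33 = 66.

99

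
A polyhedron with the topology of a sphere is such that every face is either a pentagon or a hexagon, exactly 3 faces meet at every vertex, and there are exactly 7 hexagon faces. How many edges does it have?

51

Let x be the number of pentagons; then F = 7 + x.
Edge–face incidences: 2E = 6·7 + 5·x = 42 + 5x.
Every vertex has degree 3, so 3V = 2E.
Euler: V − E + F = 2 ⇒ (2E)/3 − E + (7 + x) = 2.
Multiply by 6: 2·(2E) − 3·(2E) + 6·(7 + x) = 12, i.e. 42 + 6x − (42 + 5x) = 12.
Collecting terms: x = 12.
Then 2E = 42 + 5·12 = 102, so E = 51, V = 2E/3 = 34, F = 7 + 12 = 19.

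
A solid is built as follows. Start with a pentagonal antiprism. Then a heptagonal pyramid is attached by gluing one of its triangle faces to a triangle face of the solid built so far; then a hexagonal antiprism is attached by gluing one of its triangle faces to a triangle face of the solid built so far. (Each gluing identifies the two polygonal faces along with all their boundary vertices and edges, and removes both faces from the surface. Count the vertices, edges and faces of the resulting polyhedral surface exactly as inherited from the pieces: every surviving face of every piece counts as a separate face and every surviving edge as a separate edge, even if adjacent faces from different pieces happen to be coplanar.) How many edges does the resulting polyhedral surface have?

52

A pentagonal antiprism: V=10, E=20, F=12.
Attach a heptagonal pyramid (V=8, E=14, F=8) along a 3-gon: merge 3 vertices and 3 edges, delete both glued faces → V=15, E=31, F=18.
Attach a hexagonal antiprism (V=12, E=24, F=14) along a 3-gon: merge 3 vertices and 3 edges, delete both glued faces → V=24, E=52, F=30.
Check: V − E + F = 24 − 52 + 30 = 2.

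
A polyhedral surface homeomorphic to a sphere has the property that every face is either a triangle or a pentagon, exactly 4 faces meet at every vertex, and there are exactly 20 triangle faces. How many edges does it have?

Let x be the number of pentagons; then F = 20 + x.
Edge–face incidences: 2E = 3·20 + 5·x = 60 + 5x.
Every vertex has degree 4, so 4V = 2E.
Euler: V − E + F = 2 ⇒ (2E)/4 − E + (20 + x) = 2.
Multiply by 8: 2·(2E) − 4·(2E) + 8·(20 + x) = 16, i.e. 160 + 8x − 2·(60 + 5x) = 16.
Collecting terms: −2x + 40 = 16, so −2x = −24, so x = 12.
Then 2E = 60 + 5·12 = 120, so E = 60, V = 2E/4 = 30, F = 20 + 12 = 32.

60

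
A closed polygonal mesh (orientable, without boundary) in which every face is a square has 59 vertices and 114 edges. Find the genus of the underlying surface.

0

Every face is a square and each edge borders two faces, so 4F = 2·114, giving F = 57.
χ = V − E + F = 59 − 114 + 57 = 2.
For a closed orientable surface χ = 2 − 2g, so g = (2 − (2))/2 = 0.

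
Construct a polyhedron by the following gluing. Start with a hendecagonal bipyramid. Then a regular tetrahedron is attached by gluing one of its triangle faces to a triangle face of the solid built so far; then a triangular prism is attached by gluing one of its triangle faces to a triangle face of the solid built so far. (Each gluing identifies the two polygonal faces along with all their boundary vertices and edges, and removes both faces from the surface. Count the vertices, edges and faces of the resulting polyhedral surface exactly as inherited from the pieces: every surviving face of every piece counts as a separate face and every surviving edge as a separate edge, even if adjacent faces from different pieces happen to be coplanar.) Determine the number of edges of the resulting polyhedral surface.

A hendecagonal bipyramid: V=13, E=33, F=22.
Attach a regular tetrahedron (V=4, E=6, F=4) along a 3-gon: merge 3 vertices and 3 edges, delete both glued faces → V=14, E=36, F=24.
Attach a triangular prism (V=6, E=9, F=5) along a 3-gon: merge 3 vertices and 3 edges, delete both glued faces → V=17, E=42, F=27.
Check: V − E + F = 17 − 42 + 27 = 2.

42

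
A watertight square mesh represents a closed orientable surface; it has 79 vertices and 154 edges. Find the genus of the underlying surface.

Every face is a square and each edge borders two faces, so 4F = 2·154, giving F = 77.
χ = V − E + F = 79 − 154 + 77 = 2.
For a closed orientable surface χ = 2 − 2g, so g = (2 − (2))/2 = 0.

0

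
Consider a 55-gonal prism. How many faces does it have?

57

A prism on an n-gon has two n-gon bases and n rectangular sides: V = 2·55 = 110, E = 3·55 = 165, F = 55 + 2 = 57.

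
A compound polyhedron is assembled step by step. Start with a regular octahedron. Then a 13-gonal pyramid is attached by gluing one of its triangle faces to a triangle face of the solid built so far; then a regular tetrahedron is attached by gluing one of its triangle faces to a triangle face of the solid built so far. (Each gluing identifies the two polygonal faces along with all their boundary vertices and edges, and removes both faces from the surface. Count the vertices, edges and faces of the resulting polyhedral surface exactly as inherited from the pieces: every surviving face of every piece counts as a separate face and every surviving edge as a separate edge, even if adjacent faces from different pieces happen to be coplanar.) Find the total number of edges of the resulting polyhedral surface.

A regular octahedron: V=6, E=12, F=8.
Attach a 13-gonal pyramid (V=14, E=26, F=14) along a 3-gon: merge 3 vertices and 3 edges, delete both glued faces → V=17, E=35, F=20.
Attach a regular tetrahedron (V=4, E=6, F=4) along a 3-gon: merge 3 vertices and 3 edges, delete both glued faces → V=18, E=38, F=22.
Check: V − E + F = 18 − 38 + 22 = 2.

38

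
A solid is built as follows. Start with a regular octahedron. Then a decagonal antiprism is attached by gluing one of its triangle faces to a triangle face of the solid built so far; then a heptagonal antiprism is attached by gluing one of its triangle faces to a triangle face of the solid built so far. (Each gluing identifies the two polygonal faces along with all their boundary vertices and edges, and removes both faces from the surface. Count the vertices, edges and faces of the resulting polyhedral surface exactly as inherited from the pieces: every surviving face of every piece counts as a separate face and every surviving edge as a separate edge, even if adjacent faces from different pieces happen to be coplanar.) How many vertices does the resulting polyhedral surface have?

34

A regular octahedron: V=6, E=12, F=8.
Attach a decagonal antiprism (V=20, E=40, F=22) along a 3-gon: merge 3 vertices and 3 edges, delete both glued faces → V=23, E=49, F=28.
Attach a heptagonal antiprism (V=14, E=28, F=16) along a 3-gon: merge 3 vertices and 3 edges, delete both glued faces → V=34, E=74, F=42.
Check: V − E + F = 34 − 74 + 42 = 2.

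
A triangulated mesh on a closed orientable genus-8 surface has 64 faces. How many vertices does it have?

18

χ = 2 − 2·8 = -14, and every face is a triangle so 3F = 2E.
E = 3·64/2 = 96. Then V = -14 + E − F = -14 + 96 − 64 = 18.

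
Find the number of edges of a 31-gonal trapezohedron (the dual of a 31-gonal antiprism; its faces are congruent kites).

The n-trapezohedron (dual of the n-antiprism) has V = 2·31 + 2 = 64, E = 4·31 = 124, F = 2·31 = 62.
Check: V − E + F = 64 − 124 + 62 = 2.

124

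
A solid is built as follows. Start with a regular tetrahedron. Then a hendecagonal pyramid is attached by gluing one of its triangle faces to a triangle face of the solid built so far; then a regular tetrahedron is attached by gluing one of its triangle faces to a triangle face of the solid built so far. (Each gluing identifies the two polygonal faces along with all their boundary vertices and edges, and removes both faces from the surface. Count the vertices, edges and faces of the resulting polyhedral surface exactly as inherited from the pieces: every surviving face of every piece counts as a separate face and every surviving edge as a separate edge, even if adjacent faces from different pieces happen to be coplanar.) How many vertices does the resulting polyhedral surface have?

14

A regular tetrahedron: V=4, E=6, F=4.
Attach a hendecagonal pyramid (V=12, E=22, F=12) along a 3-gon: merge 3 vertices and 3 edges, delete both glued faces → V=13, E=25, F=14.
Attach a regular tetrahedron (V=4, E=6, F=4) along a 3-gon: merge 3 vertices and 3 edges, delete both glued faces → V=14, E=28, F=16.
Check: V − E + F = 14 − 28 + 16 = 2.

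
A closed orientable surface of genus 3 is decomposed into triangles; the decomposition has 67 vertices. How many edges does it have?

213

χ = 2 − 2·3 = -4, and every face is a triangle so 3F = 2E.
V − E + F = -4 with E = 3F/2 gives 67 − (3/2 − 1)·F = -4, so F = 142 and E = 213.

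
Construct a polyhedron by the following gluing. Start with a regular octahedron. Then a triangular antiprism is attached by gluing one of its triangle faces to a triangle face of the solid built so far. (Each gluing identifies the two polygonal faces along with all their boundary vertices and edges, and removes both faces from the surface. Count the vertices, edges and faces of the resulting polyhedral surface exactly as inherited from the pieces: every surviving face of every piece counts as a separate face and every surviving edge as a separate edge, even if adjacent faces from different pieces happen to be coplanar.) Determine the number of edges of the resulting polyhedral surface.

A regular octahedron: V=6, E=12, F=8.
Attach a triangular antiprism (V=6, E=12, F=8) along a 3-gon: merge 3 vertices and 3 edges, delete both glued faces → V=9, E=21, F=14.
Check: V − E + F = 9 − 21 + 14 = 2.

21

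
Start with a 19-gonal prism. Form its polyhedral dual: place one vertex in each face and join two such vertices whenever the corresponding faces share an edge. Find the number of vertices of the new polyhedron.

The base solid has V = 38, E = 57, F = 21.
The dual swaps V and F and preserves E: V′ = F = 21, E′ = E = 57, F′ = V = 38.

21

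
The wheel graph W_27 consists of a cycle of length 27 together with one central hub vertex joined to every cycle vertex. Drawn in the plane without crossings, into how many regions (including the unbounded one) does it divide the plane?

28

W_27 has V = 27 + 1 = 28 vertices and E = 2·27 = 54 edges.
By Euler's formula F = 2 − V + E = 2 − 28 + 54 = 28.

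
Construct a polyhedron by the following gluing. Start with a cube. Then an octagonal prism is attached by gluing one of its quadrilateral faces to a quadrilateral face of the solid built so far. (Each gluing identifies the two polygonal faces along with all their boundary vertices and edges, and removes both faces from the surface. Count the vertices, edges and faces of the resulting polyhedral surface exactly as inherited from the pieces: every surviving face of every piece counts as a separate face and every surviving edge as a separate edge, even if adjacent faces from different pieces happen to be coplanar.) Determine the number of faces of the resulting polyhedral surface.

14

A cube: V=8, E=12, F=6.
Attach an octagonal prism (V=16, E=24, F=10) along a 4-gon: merge 4 vertices and 4 edges, delete both glued faces → V=20, E=32, F=14.
Check: V − E + F = 20 − 32 + 14 = 2.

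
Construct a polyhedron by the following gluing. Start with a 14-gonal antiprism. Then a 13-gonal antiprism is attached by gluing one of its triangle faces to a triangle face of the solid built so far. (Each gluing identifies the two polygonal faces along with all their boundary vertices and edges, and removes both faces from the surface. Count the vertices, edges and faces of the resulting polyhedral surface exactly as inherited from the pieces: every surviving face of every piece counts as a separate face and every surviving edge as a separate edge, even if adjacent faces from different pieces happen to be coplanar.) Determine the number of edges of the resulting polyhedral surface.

A 14-gonal antiprism: V=28, E=56, F=30.
Attach a 13-gonal antiprism (V=26, E=52, F=28) along a 3-gon: merge 3 vertices and 3 edges, delete both glued faces → V=51, E=105, F=56.
Check: V − E + F = 51 − 105 + 56 = 2.

105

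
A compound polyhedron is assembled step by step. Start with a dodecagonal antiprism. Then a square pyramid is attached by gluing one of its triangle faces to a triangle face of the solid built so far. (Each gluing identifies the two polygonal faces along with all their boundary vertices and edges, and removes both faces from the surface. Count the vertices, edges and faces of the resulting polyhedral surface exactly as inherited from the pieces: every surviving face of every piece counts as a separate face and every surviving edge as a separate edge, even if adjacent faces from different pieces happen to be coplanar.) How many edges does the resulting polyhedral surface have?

53

A dodecagonal antiprism: V=24, E=48, F=26.
Attach a square pyramid (V=5, E=8, F=5) along a 3-gon: merge 3 vertices and 3 edges, delete both glued faces → V=26, E=53, F=29.
Check: V − E + F = 26 − 53 + 29 = 2.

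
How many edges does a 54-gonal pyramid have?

108

A pyramid on an n-gon base has one n-gon and n triangles: V = 54 + 1 = 55, E = 2·54 = 108, F = 54 + 1 = 55.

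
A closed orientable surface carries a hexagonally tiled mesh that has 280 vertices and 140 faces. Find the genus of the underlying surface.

1

Every face is a hexagon, so 2E = 6·140 = 840, giving E = 420.
χ = V − E + F = 280 − 420 + 140 = 0.
For a closed orientable surface χ = 2 − 2g, so g = (2 − (0))/2 = 1.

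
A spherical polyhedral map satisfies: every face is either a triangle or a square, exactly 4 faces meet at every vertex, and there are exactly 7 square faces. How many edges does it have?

26

Let x be the number of triangles; then F = 7 + x.
Edge–face incidences: 2E = 4·7 + 3·x = 28 + 3x.
Every vertex has degree 4, so 4V = 2E.
Euler: V − E + F = 2 ⇒ (2E)/4 − E + (7 + x) = 2.
Multiply by 8: 2·(2E) − 4·(2E) + 8·(7 + x) = 16, i.e. 56 + 8x − 2·(28 + 3x) = 16.
Collecting terms: 2x = 16, so x = 8.
Then 2E = 28 + 3·8 = 52, so E = 26, V = 2E/4 = 13, F = 7 + 8 = 15.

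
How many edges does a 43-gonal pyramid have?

A pyramid on an n-gon base has one n-gon and n triangles: V = 43 + 1 = 44, E = 2·43 = 86, F = 43 + 1 = 44.

86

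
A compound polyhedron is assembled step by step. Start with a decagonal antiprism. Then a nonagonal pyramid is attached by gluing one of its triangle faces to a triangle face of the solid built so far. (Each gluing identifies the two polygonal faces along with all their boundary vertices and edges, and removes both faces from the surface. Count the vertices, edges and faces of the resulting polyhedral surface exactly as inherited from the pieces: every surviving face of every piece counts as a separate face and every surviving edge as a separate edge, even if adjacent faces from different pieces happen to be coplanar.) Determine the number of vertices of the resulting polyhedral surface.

27

A decagonal antiprism: V=20, E=40, F=22.
Attach a nonagonal pyramid (V=10, E=18, F=10) along a 3-gon: merge 3 vertices and 3 edges, delete both glued faces → V=27, E=55, F=30.
Check: V − E + F = 27 − 55 + 30 = 2.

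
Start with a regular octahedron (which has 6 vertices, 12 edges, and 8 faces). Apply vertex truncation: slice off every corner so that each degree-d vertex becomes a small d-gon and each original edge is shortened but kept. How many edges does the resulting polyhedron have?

Truncation replaces each original edge-end by a new vertex, so V′ = 2E = 24.
Each original edge survives, and each old vertex of degree d contributes d new edges; summing degrees gives Σd = 2E, so E′ = E + 2E = 3E = 36.
Each original face survives and each original vertex becomes one new face: F′ = F + V = 14.

36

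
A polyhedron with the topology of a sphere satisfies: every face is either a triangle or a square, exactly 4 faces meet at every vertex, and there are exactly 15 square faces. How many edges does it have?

Let x be the number of triangles; then F = 15 + x.
Edge–face incidences: 2E = 4·15 + 3·x = 60 + 3x.
Every vertex has degree 4, so 4V = 2E.
Euler: V − E + F = 2 ⇒ (2E)/4 − E + (15 + x) = 2.
Multiply by 8: 2·(2E) − 4·(2E) + 8·(15 + x) = 16, i.e. 120 + 8x − 2·(60 + 3x) = 16.
Collecting terms: 2x = 16, so x = 8.
Then 2E = 60 + 3·8 = 84, so E = 42, V = 2E/4 = 21, F = 15 + 8 = 23.

42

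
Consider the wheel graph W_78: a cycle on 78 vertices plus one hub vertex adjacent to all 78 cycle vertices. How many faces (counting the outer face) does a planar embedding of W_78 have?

W_78 has V = 78 + 1 = 79 vertices and E = 2·78 = 156 edges.
By Euler's formula F = 2 − V + E = 2 − 79 + 156 = 79.

79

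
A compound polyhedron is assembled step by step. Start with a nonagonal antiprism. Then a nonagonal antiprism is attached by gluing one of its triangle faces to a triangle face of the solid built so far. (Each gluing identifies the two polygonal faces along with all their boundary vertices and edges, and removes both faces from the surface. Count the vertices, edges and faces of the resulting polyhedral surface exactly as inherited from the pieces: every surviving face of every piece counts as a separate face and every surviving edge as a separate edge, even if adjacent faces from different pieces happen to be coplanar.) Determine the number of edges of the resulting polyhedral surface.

A nonagonal antiprism: V=18, E=36, F=20.
Attach a nonagonal antiprism (V=18, E=36, F=20) along a 3-gon: merge 3 vertices and 3 edges, delete both glued faces → V=33, E=69, F=38.
Check: V − E + F = 33 − 69 + 38 = 2.

69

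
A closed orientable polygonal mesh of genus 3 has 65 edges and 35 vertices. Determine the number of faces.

For a closed orientable surface of genus 3, χ = 2 − 2·3 = -4.
F = -4 − V + E = -4 − 35 + 65 = 26.

26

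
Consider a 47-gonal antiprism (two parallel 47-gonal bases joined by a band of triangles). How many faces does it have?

An antiprism on an n-gon has two n-gon caps and 2n triangles: V = 2·47 = 94, E = 4·47 = 188, F = 2·47 + 2 = 96.
Check: V − E + F = 94 − 188 + 96 = 2.

96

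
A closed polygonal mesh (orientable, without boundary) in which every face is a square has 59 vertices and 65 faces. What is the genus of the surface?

4

Every face is a square, so 2E = 4·65 = 260, giving E = 130.
χ = V − E + F = 59 − 130 + 65 = -6.
For a closed orientable surface χ = 2 − 2g, so g = (2 − (-6))/2 = 4.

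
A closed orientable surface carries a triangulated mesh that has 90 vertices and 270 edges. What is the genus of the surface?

1

Every face is a triangle and each edge borders two faces, so 3F = 2·270, giving F = 180.
χ = V − E + F = 90 − 270 + 180 = 0.
For a closed orientable surface χ = 2 − 2g, so g = (2 − (0))/2 = 1.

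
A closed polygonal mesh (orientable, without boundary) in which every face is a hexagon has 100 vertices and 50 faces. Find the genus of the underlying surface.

Every face is a hexagon, so 2E = 6·50 = 300, giving E = 150.
χ = V − E + F = 100 − 150 + 50 = 0.
For a closed orientable surface χ = 2 − 2g, so g = (2 − (0))/2 = 1.

1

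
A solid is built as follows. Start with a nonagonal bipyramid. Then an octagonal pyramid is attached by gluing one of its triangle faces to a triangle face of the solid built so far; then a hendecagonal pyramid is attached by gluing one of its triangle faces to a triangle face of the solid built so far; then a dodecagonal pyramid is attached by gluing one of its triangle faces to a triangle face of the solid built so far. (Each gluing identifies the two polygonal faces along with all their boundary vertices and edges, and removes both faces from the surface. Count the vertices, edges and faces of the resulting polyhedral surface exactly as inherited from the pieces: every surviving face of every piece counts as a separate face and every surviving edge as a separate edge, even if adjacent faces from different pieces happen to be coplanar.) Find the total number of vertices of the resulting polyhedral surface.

36

A nonagonal bipyramid: V=11, E=27, F=18.
Attach an octagonal pyramid (V=9, E=16, F=9) along a 3-gon: merge 3 vertices and 3 edges, delete both glued faces → V=17, E=40, F=25.
Attach a hendecagonal pyramid (V=12, E=22, F=12) along a 3-gon: merge 3 vertices and 3 edges, delete both glued faces → V=26, E=59, F=35.
Attach a dodecagonal pyramid (V=13, E=24, F=13) along a 3-gon: merge 3 vertices and 3 edges, delete both glued faces → V=36, E=80, F=46.
Check: V − E + F = 36 − 80 + 46 = 2.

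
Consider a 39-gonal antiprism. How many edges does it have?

156

An antiprism on an n-gon has two n-gon caps and 2n triangles: V = 2·39 = 78, E = 4·39 = 156, F = 2·39 + 2 = 80.
Check: V − E + F = 78 − 156 + 80 = 2.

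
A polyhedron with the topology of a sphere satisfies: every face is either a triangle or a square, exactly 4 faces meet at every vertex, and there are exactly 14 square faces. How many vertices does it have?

Let x be the number of triangles; then F = 14 + x.
Edge–face incidences: 2E = 4·14 + 3·x = 56 + 3x.
Every vertex has degree 4, so 4V = 2E.
Euler: V − E + F = 2 ⇒ (2E)/4 − E + (14 + x) = 2.
Multiply by 8: 2·(2E) − 4·(2E) + 8·(14 + x) = 16, i.e. 112 + 8x − 2·(56 + 3x) = 16.
Collecting terms: 2x = 16, so x = 8.
Then 2E = 56 + 3·8 = 80, so E = 40, V = 2E/4 = 20, F = 14 + 8 = 22.

20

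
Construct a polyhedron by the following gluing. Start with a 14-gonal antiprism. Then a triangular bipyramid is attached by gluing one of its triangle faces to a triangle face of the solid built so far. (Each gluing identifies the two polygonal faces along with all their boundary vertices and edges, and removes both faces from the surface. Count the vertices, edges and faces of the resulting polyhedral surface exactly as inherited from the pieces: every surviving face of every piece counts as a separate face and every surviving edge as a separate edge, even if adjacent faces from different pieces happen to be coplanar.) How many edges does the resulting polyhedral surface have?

A 14-gonal antiprism: V=28, E=56, F=30.
Attach a triangular bipyramid (V=5, E=9, F=6) along a 3-gon: merge 3 vertices and 3 edges, delete both glued faces → V=30, E=62, F=34.
Check: V − E + F = 30 − 62 + 34 = 2.

62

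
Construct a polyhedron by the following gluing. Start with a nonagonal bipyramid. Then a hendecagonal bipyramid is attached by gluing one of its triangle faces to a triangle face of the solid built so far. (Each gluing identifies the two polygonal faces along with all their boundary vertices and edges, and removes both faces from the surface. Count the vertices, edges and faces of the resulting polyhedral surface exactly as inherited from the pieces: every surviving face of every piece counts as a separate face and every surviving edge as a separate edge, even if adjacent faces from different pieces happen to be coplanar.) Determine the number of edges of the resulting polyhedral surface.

57

A nonagonal bipyramid: V=11, E=27, F=18.
Attach a hendecagonal bipyramid (V=13, E=33, F=22) along a 3-gon: merge 3 vertices and 3 edges, delete both glued faces → V=21, E=57, F=38.
Check: V − E + F = 21 − 57 + 38 = 2.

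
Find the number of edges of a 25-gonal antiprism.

100

An antiprism on an n-gon has two n-gon caps and 2n triangles: V = 2·25 = 50, E = 4·25 = 100, F = 2·25 + 2 = 52.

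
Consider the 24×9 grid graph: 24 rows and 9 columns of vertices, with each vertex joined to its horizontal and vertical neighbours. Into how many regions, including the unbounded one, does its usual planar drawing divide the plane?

The grid has V = 24·9 = 216 vertices and E = 24·8 + 9·23 = 399 edges.
F = 2 − V + E = 2 − 216 + 399 = 185.

185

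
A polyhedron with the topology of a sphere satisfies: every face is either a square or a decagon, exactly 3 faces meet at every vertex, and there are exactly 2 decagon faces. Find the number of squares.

Let x be the number of squares; then F = 2 + x.
Edge–face incidences: 2E = 10·2 + 4·x = 20 + 4x.
Every vertex has degree 3, so 3V = 2E.
Euler: V − E + F = 2 ⇒ (2E)/3 − E + (2 + x) = 2.
Multiply by 6: 2·(2E) − 3·(2E) + 6·(2 + x) = 12, i.e. 12 + 6x − (20 + 4x) = 12.
Collecting terms: 2x − 8 = 12, so 2x = 20, so x = 10.
Then 2E = 20 + 4·10 = 60, so E = 30, V = 2E/3 = 20, F = 2 + 10 = 12.

10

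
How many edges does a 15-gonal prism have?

45

A prism on an n-gon has two n-gon bases and n rectangular sides: V = 2·15 = 30, E = 3·15 = 45, F = 15 + 2 = 17.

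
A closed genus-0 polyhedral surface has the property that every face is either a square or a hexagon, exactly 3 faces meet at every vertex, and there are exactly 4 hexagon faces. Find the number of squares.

6

Let x be the number of squares; then F = 4 + x.
Edge–face incidences: 2E = 6·4 + 4·x = 24 + 4x.
Every vertex has degree 3, so 3V = 2E.
Euler: V − E + F = 2 ⇒ (2E)/3 − E + (4 + x) = 2.
Multiply by 6: 2·(2E) − 3·(2E) + 6·(4 + x) = 12, i.e. 24 + 6x − (24 + 4x) = 12.
Collecting terms: 2x = 12, so x = 6.
Then 2E = 24 + 4·6 = 48, so E = 24, V = 2E/3 = 16, F = 4 + 6 = 10.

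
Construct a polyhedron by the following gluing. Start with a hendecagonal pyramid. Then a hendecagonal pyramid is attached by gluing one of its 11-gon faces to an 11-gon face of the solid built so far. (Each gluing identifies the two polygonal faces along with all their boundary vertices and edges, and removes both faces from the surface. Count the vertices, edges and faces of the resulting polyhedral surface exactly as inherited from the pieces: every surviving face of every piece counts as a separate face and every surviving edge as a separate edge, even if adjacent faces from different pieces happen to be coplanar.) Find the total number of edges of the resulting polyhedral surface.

33

A hendecagonal pyramid: V=12, E=22, F=12.
Attach a hendecagonal pyramid (V=12, E=22, F=12) along an 11-gon: merge 11 vertices and 11 edges, delete both glued faces → V=13, E=33, F=22.
Check: V − E + F = 13 − 33 + 22 = 2.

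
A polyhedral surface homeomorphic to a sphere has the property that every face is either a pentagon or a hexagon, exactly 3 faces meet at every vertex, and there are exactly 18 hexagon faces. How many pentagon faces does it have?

Let x be the number of pentagons; then F = 18 + x.
Edge–face incidences: 2E = 6·18 + 5·x = 108 + 5x.
Every vertex has degree 3, so 3V = 2E.
Euler: V − E + F = 2 ⇒ (2E)/3 − E + (18 + x) = 2.
Multiply by 6: 2·(2E) − 3·(2E) + 6·(18 + x) = 12, i.e. 108 + 6x − (108 + 5x) = 12.
Collecting terms: x = 12.
Then 2E = 108 + 5·12 = 168, so E = 84, V = 2E/3 = 56, F = 18 + 12 = 30.

12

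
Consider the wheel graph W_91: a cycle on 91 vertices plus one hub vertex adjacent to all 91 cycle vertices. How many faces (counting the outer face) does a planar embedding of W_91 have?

W_91 has V = 91 + 1 = 92 vertices and E = 2·91 = 182 edges.
By Euler's formula F = 2 − V + E = 2 − 92 + 182 = 92.

92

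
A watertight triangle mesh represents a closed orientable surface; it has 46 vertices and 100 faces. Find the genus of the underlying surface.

Every face is a triangle, so 2E = 3·100 = 300, giving E = 150.
χ = V − E + F = 46 − 150 + 100 = -4.
For a closed orientable surface χ = 2 − 2g, so g = (2 − (-4))/2 = 3.

3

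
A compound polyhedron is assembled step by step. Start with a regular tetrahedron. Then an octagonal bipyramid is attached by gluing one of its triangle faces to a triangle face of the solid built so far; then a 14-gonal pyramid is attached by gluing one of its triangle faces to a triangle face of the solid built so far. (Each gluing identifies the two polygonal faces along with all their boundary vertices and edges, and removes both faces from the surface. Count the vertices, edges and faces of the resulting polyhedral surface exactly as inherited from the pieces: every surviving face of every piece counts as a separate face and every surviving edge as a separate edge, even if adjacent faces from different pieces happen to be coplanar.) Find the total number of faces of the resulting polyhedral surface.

31

A regular tetrahedron: V=4, E=6, F=4.
Attach an octagonal bipyramid (V=10, E=24, F=16) along a 3-gon: merge 3 vertices and 3 edges, delete both glued faces → V=11, E=27, F=18.
Attach a 14-gonal pyramid (V=15, E=28, F=15) along a 3-gon: merge 3 vertices and 3 edges, delete both glued faces → V=23, E=52, F=31.
Check: V − E + F = 23 − 52 + 31 = 2.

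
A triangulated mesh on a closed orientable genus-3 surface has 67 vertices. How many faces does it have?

142

χ = 2 − 2·3 = -4, and every face is a triangle so 3F = 2E.
V − E + F = -4 with E = 3F/2 gives 67 − (3/2 − 1)·F = -4, so F = 142 and E = 213.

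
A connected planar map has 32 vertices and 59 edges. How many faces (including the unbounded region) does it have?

29

Euler's formula for a connected plane graph: V − E + F = 2, so F = 2 − 32 + 59 = 29.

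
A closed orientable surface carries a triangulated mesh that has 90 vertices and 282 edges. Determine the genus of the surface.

Every face is a triangle and each edge borders two faces, so 3F = 2·282, giving F = 188.
χ = V − E + F = 90 − 282 + 188 = -4.
For a closed orientable surface χ = 2 − 2g, so g = (2 − (-4))/2 = 3.

3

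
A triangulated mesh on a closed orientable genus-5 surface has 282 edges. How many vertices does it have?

86

χ = 2 − 2·5 = -8, and every face is a triangle so 3F = 2E.
F = 2E/3 = 188. Then V = -8 + E − F = -8 + 282 − 188 = 86.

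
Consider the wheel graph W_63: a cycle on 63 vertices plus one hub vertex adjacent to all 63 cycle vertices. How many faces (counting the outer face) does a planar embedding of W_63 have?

W_63 has V = 63 + 1 = 64 vertices and E = 2·63 = 126 edges.
By Euler's formula F = 2 − V + E = 2 − 64 + 126 = 64.

64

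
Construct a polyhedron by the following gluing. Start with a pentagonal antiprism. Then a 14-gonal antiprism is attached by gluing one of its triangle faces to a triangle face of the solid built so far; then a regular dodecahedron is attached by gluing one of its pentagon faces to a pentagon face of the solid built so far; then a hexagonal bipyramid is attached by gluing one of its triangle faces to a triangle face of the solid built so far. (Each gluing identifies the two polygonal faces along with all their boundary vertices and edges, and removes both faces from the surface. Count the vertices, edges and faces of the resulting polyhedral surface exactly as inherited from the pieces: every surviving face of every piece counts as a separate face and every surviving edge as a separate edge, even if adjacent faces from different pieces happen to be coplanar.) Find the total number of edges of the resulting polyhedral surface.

A pentagonal antiprism: V=10, E=20, F=12.
Attach a 14-gonal antiprism (V=28, E=56, F=30) along a 3-gon: merge 3 vertices and 3 edges, delete both glued faces → V=35, E=73, F=40.
Attach a regular dodecahedron (V=20, E=30, F=12) along a 5-gon: merge 5 vertices and 5 edges, delete both glued faces → V=50, E=98, F=50.
Attach a hexagonal bipyramid (V=8, E=18, F=12) along a 3-gon: merge 3 vertices and 3 edges, delete both glued faces → V=55, E=113, F=60.
Check: V − E + F = 55 − 113 + 60 = 2.

113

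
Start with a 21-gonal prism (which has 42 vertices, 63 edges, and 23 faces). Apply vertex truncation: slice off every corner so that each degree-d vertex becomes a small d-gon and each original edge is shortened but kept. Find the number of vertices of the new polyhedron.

Truncation replaces each original edge-end by a new vertex, so V′ = 2E = 126.
Each original edge survives, and each old vertex of degree d contributes d new edges; summing degrees gives Σd = 2E, so E′ = E + 2E = 3E = 189.
Each original face survives and each original vertex becomes one new face: F′ = F + V = 65.

126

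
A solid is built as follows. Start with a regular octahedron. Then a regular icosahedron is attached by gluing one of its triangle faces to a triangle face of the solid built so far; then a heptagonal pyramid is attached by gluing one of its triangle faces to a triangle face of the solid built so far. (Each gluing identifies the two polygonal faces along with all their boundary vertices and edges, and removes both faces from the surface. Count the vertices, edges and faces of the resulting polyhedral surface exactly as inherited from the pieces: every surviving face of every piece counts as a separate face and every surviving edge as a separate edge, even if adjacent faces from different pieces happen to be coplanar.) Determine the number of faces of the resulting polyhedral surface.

32

A regular octahedron: V=6, E=12, F=8.
Attach a regular icosahedron (V=12, E=30, F=20) along a 3-gon: merge 3 vertices and 3 edges, delete both glued faces → V=15, E=39, F=26.
Attach a heptagonal pyramid (V=8, E=14, F=8) along a 3-gon: merge 3 vertices and 3 edges, delete both glued faces → V=20, E=50, F=32.
Check: V − E + F = 20 − 50 + 32 = 2.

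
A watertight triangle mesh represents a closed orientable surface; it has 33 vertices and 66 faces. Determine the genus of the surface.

1

Every face is a triangle, so 2E = 3·66 = 198, giving E = 99.
χ = V − E + F = 33 − 99 + 66 = 0.
For a closed orientable surface χ = 2 − 2g, so g = (2 − (0))/2 = 1.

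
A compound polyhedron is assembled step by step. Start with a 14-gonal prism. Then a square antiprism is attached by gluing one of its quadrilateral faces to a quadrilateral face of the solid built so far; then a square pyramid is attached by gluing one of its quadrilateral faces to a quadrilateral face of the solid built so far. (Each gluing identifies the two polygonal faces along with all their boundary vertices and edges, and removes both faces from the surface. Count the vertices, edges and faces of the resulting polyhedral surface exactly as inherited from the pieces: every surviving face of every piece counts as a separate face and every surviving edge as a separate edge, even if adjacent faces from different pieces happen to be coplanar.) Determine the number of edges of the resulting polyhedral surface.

A 14-gonal prism: V=28, E=42, F=16.
Attach a square antiprism (V=8, E=16, F=10) along a 4-gon: merge 4 vertices and 4 edges, delete both glued faces → V=32, E=54, F=24.
Attach a square pyramid (V=5, E=8, F=5) along a 4-gon: merge 4 vertices and 4 edges, delete both glued faces → V=33, E=58, F=27.
Check: V − E + F = 33 − 58 + 27 = 2.

58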